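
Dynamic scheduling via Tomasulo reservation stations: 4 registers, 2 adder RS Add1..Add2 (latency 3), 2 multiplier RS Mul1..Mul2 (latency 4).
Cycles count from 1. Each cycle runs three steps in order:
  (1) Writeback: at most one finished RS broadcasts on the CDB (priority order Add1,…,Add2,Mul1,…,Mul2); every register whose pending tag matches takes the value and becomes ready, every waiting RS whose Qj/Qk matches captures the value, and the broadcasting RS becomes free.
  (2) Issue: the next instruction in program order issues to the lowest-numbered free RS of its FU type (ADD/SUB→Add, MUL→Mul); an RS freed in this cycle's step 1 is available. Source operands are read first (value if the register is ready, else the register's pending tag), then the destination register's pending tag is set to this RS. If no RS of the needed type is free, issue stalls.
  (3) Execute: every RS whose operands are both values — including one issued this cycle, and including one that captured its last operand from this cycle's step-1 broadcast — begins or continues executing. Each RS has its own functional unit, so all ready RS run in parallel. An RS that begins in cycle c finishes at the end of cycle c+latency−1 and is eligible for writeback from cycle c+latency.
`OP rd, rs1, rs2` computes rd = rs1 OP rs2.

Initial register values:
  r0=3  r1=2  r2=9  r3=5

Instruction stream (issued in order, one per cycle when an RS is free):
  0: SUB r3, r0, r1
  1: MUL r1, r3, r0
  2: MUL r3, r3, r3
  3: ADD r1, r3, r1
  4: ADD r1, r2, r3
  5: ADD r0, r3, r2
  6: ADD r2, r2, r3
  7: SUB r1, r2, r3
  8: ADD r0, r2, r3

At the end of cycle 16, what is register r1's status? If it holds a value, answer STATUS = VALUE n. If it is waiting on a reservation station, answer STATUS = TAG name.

  c1: issue SUB r3<-Add1  regs: r0:3,r1:2,r2:9,r3:Add1
  c2: issue MUL r1<-Mul1  regs: r0:3,r1:Mul1,r2:9,r3:Add1
  c3: issue MUL r3<-Mul2  regs: r0:3,r1:Mul1,r2:9,r3:Mul2
  c4: CDB Add1=1; issue ADD r1<-Add1  regs: r0:3,r1:Add1,r2:9,r3:Mul2
  c5: issue ADD r1<-Add2  regs: r0:3,r1:Add2,r2:9,r3:Mul2
  c6: stall  regs: r0:3,r1:Add2,r2:9,r3:Mul2
  c7: stall  regs: r0:3,r1:Add2,r2:9,r3:Mul2
  c8: CDB Mul1=3; stall  regs: r0:3,r1:Add2,r2:9,r3:Mul2
  c9: CDB Mul2=1; stall  regs: r0:3,r1:Add2,r2:9,r3:1
  c10: stall  regs: r0:3,r1:Add2,r2:9,r3:1
  c11: stall  regs: r0:3,r1:Add2,r2:9,r3:1
  c12: CDB Add1=4; issue ADD r0<-Add1  regs: r0:Add1,r1:Add2,r2:9,r3:1
  c13: CDB Add2=10; issue ADD r2<-Add2  regs: r0:Add1,r1:10,r2:Add2,r3:1
  c14: stall  regs: r0:Add1,r1:10,r2:Add2,r3:1
  c15: CDB Add1=10; issue SUB r1<-Add1  regs: r0:10,r1:Add1,r2:Add2,r3:1
  c16: CDB Add2=10; issue ADD r0<-Add2  regs: r0:Add2,r1:Add1,r2:10,r3:1

STATUS = TAG Add1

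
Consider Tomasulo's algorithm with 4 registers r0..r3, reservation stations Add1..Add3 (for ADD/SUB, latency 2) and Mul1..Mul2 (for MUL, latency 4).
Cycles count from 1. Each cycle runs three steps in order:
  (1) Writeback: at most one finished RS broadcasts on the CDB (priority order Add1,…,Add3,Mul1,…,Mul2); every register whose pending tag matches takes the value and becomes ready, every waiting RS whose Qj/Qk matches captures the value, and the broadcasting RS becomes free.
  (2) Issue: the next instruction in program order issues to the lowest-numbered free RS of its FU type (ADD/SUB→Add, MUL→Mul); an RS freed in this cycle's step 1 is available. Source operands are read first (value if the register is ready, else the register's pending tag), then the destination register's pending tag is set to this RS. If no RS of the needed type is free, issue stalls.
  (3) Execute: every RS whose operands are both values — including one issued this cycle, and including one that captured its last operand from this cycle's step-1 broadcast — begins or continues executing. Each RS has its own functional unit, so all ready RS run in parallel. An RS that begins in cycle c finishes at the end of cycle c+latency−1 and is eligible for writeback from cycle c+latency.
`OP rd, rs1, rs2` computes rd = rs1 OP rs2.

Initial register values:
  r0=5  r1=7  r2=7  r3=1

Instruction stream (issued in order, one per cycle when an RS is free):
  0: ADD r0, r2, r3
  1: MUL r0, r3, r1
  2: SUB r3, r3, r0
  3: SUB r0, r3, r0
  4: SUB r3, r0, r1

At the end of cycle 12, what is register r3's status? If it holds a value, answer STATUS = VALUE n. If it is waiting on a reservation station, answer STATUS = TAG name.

STATUS = VALUE -20

c1: issue ADD r0<-Add1 | r0:Add1,r1:7,r2:7,r3:1
c2: issue MUL r0<-Mul1 | r0:Mul1,r1:7,r2:7,r3:1
c3: CDB Add1=8; issue SUB r3<-Add1 | r0:Mul1,r1:7,r2:7,r3:Add1
c4: issue SUB r0<-Add2 | r0:Add2,r1:7,r2:7,r3:Add1
c5: issue SUB r3<-Add3 | r0:Add2,r1:7,r2:7,r3:Add3
c6: CDB Mul1=7 | r0:Add2,r1:7,r2:7,r3:Add3
c7: - | r0:Add2,r1:7,r2:7,r3:Add3
c8: CDB Add1=-6 | r0:Add2,r1:7,r2:7,r3:Add3
c9: - | r0:Add2,r1:7,r2:7,r3:Add3
c10: CDB Add2=-13 | r0:-13,r1:7,r2:7,r3:Add3
c11: - | r0:-13,r1:7,r2:7,r3:Add3
c12: CDB Add3=-20 | r0:-13,r1:7,r2:7,r3:-20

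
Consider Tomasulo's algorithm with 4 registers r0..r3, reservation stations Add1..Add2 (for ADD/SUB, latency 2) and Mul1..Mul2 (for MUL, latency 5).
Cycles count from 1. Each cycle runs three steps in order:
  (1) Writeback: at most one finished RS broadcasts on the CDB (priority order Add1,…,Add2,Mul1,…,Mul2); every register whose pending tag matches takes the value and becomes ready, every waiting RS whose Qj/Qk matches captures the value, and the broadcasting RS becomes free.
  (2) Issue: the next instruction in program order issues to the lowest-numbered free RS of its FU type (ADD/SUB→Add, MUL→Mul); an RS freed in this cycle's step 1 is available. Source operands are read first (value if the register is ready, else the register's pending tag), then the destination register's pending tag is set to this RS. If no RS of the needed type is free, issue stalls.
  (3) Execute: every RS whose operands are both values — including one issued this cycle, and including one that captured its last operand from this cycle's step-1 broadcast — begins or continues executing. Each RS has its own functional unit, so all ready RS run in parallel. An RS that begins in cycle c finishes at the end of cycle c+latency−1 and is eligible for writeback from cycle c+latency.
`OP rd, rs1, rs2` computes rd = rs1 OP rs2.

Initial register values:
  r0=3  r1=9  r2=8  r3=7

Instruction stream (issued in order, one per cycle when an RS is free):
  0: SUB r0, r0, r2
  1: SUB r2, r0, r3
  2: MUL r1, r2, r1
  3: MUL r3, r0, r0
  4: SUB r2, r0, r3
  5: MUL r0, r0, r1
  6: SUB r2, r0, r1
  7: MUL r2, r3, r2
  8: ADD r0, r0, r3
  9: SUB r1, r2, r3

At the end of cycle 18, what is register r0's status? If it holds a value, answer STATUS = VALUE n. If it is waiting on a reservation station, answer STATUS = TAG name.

c1: issue SUB r0<-Add1 | r0:Add1,r1:9,r2:8,r3:7
c2: issue SUB r2<-Add2 | r0:Add1,r1:9,r2:Add2,r3:7
c3: CDB Add1=-5; issue MUL r1<-Mul1 | r0:-5,r1:Mul1,r2:Add2,r3:7
c4: issue MUL r3<-Mul2 | r0:-5,r1:Mul1,r2:Add2,r3:Mul2
c5: CDB Add2=-12; issue SUB r2<-Add1 | r0:-5,r1:Mul1,r2:Add1,r3:Mul2
c6: stall | r0:-5,r1:Mul1,r2:Add1,r3:Mul2
c7: stall | r0:-5,r1:Mul1,r2:Add1,r3:Mul2
c8: stall | r0:-5,r1:Mul1,r2:Add1,r3:Mul2
c9: CDB Mul2=25; issue MUL r0<-Mul2 | r0:Mul2,r1:Mul1,r2:Add1,r3:25
c10: CDB Mul1=-108; issue SUB r2<-Add2 | r0:Mul2,r1:-108,r2:Add2,r3:25
c11: CDB Add1=-30; issue MUL r2<-Mul1 | r0:Mul2,r1:-108,r2:Mul1,r3:25
c12: issue ADD r0<-Add1 | r0:Add1,r1:-108,r2:Mul1,r3:25
c13: stall | r0:Add1,r1:-108,r2:Mul1,r3:25
c14: stall | r0:Add1,r1:-108,r2:Mul1,r3:25
c15: CDB Mul2=540; stall | r0:Add1,r1:-108,r2:Mul1,r3:25
c16: stall | r0:Add1,r1:-108,r2:Mul1,r3:25
c17: CDB Add1=565; issue SUB r1<-Add1 | r0:565,r1:Add1,r2:Mul1,r3:25
c18: CDB Add2=648 | r0:565,r1:Add1,r2:Mul1,r3:25

STATUS = VALUE 565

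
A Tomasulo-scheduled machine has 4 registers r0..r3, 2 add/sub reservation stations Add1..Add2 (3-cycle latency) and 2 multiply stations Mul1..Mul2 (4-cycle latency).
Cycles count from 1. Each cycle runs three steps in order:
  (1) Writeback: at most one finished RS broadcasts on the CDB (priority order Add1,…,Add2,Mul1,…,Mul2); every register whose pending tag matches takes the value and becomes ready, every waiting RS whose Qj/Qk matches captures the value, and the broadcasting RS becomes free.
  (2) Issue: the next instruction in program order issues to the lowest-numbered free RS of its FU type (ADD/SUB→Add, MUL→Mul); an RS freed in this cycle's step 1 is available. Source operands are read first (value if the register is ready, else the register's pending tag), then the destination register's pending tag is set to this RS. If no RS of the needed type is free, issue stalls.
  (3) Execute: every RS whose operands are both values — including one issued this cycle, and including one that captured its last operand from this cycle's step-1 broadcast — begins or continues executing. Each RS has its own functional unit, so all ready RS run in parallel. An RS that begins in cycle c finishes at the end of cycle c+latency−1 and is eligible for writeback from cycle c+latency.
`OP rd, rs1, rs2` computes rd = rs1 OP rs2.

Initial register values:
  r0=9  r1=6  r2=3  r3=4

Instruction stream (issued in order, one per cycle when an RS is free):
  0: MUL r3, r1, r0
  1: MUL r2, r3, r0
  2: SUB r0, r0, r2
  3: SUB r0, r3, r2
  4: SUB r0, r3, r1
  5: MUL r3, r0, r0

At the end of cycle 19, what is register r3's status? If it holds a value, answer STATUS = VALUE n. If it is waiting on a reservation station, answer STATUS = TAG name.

  c1: issue MUL r3<-Mul1  regs: r0:9,r1:6,r2:3,r3:Mul1
  c2: issue MUL r2<-Mul2  regs: r0:9,r1:6,r2:Mul2,r3:Mul1
  c3: issue SUB r0<-Add1  regs: r0:Add1,r1:6,r2:Mul2,r3:Mul1
  c4: issue SUB r0<-Add2  regs: r0:Add2,r1:6,r2:Mul2,r3:Mul1
  c5: CDB Mul1=54; stall  regs: r0:Add2,r1:6,r2:Mul2,r3:54
  c6: stall  regs: r0:Add2,r1:6,r2:Mul2,r3:54
  c7: stall  regs: r0:Add2,r1:6,r2:Mul2,r3:54
  c8: stall  regs: r0:Add2,r1:6,r2:Mul2,r3:54
  c9: CDB Mul2=486; stall  regs: r0:Add2,r1:6,r2:486,r3:54
  c10: stall  regs: r0:Add2,r1:6,r2:486,r3:54
  c11: stall  regs: r0:Add2,r1:6,r2:486,r3:54
  c12: CDB Add1=-477; issue SUB r0<-Add1  regs: r0:Add1,r1:6,r2:486,r3:54
  c13: CDB Add2=-432; issue MUL r3<-Mul1  regs: r0:Add1,r1:6,r2:486,r3:Mul1
  c14: -  regs: r0:Add1,r1:6,r2:486,r3:Mul1
  c15: CDB Add1=48  regs: r0:48,r1:6,r2:486,r3:Mul1
  c16: -  regs: r0:48,r1:6,r2:486,r3:Mul1
  c17: -  regs: r0:48,r1:6,r2:486,r3:Mul1
  c18: -  regs: r0:48,r1:6,r2:486,r3:Mul1
  c19: CDB Mul1=2304  regs: r0:48,r1:6,r2:486,r3:2304

STATUS = VALUE 2304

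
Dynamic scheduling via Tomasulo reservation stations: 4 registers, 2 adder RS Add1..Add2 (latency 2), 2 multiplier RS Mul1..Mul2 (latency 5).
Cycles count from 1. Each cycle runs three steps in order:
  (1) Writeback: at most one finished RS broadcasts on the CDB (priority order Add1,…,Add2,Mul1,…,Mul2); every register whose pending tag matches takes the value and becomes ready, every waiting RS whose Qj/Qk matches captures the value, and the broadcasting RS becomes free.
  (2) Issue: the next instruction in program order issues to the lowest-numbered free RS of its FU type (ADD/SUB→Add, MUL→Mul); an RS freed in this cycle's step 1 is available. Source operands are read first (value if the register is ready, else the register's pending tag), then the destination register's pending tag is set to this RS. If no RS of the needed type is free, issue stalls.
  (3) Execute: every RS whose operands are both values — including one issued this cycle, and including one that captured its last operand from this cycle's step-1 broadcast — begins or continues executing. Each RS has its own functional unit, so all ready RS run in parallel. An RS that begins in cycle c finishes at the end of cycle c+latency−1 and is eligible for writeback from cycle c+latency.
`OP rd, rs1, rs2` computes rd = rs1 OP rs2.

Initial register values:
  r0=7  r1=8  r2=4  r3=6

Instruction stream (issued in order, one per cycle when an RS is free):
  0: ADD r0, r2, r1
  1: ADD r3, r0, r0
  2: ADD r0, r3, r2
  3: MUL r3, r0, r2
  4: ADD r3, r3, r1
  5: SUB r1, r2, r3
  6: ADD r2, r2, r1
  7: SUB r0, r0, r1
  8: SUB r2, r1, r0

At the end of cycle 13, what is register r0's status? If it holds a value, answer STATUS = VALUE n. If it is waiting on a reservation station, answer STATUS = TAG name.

cycle 1: issue ADD r0<-Add1 // r0:Add1,r1:8,r2:4,r3:6
cycle 2: issue ADD r3<-Add2 // r0:Add1,r1:8,r2:4,r3:Add2
cycle 3: CDB Add1=12; issue ADD r0<-Add1 // r0:Add1,r1:8,r2:4,r3:Add2
cycle 4: issue MUL r3<-Mul1 // r0:Add1,r1:8,r2:4,r3:Mul1
cycle 5: CDB Add2=24; issue ADD r3<-Add2 // r0:Add1,r1:8,r2:4,r3:Add2
cycle 6: stall // r0:Add1,r1:8,r2:4,r3:Add2
cycle 7: CDB Add1=28; issue SUB r1<-Add1 // r0:28,r1:Add1,r2:4,r3:Add2
cycle 8: stall // r0:28,r1:Add1,r2:4,r3:Add2
cycle 9: stall // r0:28,r1:Add1,r2:4,r3:Add2
cycle 10: stall // r0:28,r1:Add1,r2:4,r3:Add2
cycle 11: stall // r0:28,r1:Add1,r2:4,r3:Add2
cycle 12: CDB Mul1=112; stall // r0:28,r1:Add1,r2:4,r3:Add2
cycle 13: stall // r0:28,r1:Add1,r2:4,r3:Add2

STATUS = VALUE 28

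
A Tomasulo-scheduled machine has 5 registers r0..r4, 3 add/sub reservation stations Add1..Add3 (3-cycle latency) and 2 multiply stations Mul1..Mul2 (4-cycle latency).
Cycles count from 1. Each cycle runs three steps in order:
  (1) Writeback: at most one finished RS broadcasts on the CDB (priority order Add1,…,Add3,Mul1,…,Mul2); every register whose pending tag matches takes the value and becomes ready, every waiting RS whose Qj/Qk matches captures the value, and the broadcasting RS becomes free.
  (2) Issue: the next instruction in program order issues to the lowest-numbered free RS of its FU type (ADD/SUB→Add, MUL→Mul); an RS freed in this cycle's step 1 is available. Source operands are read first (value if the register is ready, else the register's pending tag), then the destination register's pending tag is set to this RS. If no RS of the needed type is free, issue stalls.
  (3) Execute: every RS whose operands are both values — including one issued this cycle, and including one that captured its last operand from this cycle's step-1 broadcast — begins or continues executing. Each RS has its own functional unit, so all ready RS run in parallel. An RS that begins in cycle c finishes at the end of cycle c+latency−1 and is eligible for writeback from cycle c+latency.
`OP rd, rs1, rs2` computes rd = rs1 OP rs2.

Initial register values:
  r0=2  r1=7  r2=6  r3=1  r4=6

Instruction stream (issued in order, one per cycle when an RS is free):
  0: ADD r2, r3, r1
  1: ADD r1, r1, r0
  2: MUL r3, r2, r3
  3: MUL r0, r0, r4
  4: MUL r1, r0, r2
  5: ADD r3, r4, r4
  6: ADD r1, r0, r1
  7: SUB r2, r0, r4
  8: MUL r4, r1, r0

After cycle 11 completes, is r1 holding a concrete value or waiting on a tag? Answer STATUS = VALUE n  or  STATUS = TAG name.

  c1: issue ADD r2<-Add1  regs: r0:2,r1:7,r2:Add1,r3:1,r4:6
  c2: issue ADD r1<-Add2  regs: r0:2,r1:Add2,r2:Add1,r3:1,r4:6
  c3: issue MUL r3<-Mul1  regs: r0:2,r1:Add2,r2:Add1,r3:Mul1,r4:6
  c4: CDB Add1=8; issue MUL r0<-Mul2  regs: r0:Mul2,r1:Add2,r2:8,r3:Mul1,r4:6
  c5: CDB Add2=9; stall  regs: r0:Mul2,r1:9,r2:8,r3:Mul1,r4:6
  c6: stall  regs: r0:Mul2,r1:9,r2:8,r3:Mul1,r4:6
  c7: stall  regs: r0:Mul2,r1:9,r2:8,r3:Mul1,r4:6
  c8: CDB Mul1=8; issue MUL r1<-Mul1  regs: r0:Mul2,r1:Mul1,r2:8,r3:8,r4:6
  c9: CDB Mul2=12; issue ADD r3<-Add1  regs: r0:12,r1:Mul1,r2:8,r3:Add1,r4:6
  c10: issue ADD r1<-Add2  regs: r0:12,r1:Add2,r2:8,r3:Add1,r4:6
  c11: issue SUB r2<-Add3  regs: r0:12,r1:Add2,r2:Add3,r3:Add1,r4:6

STATUS = TAG Add2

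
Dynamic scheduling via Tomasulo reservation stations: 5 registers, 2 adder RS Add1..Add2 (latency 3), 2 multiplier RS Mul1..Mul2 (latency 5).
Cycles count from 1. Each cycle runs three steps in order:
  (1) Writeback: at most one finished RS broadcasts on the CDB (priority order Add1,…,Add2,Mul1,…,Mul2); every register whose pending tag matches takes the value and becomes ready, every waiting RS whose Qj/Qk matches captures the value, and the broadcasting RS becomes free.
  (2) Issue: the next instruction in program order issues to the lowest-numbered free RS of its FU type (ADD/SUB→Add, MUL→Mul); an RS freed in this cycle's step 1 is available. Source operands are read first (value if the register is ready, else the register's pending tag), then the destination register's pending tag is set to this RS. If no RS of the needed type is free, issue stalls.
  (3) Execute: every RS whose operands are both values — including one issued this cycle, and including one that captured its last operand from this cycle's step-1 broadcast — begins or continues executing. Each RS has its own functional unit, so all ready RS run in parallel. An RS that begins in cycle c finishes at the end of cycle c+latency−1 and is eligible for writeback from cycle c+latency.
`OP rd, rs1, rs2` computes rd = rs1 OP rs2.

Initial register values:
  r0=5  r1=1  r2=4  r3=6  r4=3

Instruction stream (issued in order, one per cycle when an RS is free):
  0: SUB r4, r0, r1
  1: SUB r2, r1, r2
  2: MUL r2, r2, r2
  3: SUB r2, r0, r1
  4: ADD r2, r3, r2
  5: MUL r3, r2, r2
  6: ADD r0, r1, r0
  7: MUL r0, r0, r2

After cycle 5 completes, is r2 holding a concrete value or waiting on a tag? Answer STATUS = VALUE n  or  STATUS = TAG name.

cycle 1: issue SUB r4<-Add1 // r0:5,r1:1,r2:4,r3:6,r4:Add1
cycle 2: issue SUB r2<-Add2 // r0:5,r1:1,r2:Add2,r3:6,r4:Add1
cycle 3: issue MUL r2<-Mul1 // r0:5,r1:1,r2:Mul1,r3:6,r4:Add1
cycle 4: CDB Add1=4; issue SUB r2<-Add1 // r0:5,r1:1,r2:Add1,r3:6,r4:4
cycle 5: CDB Add2=-3; issue ADD r2<-Add2 // r0:5,r1:1,r2:Add2,r3:6,r4:4

STATUS = TAG Add2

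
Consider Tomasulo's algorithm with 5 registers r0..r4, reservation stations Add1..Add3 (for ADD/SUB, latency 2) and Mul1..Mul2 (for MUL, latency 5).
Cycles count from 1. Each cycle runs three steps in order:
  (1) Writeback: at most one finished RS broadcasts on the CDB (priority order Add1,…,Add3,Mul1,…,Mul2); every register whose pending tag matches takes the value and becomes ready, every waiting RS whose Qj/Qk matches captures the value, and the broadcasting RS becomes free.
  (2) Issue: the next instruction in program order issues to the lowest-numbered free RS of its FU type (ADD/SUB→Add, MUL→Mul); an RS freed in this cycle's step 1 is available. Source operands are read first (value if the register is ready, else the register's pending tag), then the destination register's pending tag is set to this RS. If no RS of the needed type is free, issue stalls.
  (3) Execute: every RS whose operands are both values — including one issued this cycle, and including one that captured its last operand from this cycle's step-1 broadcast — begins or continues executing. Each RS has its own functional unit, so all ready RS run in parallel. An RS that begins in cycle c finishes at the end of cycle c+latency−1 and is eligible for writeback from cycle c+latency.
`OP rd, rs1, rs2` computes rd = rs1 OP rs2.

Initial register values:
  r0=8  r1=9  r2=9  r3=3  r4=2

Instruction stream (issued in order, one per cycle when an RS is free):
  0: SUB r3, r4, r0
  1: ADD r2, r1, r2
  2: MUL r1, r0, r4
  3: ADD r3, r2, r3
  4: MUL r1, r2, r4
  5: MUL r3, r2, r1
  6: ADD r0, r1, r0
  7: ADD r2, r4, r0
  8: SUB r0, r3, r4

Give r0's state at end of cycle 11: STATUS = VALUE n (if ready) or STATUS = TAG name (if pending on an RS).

STATUS = TAG Add3

c1: issue SUB r3<-Add1 | r0:8,r1:9,r2:9,r3:Add1,r4:2
c2: issue ADD r2<-Add2 | r0:8,r1:9,r2:Add2,r3:Add1,r4:2
c3: CDB Add1=-6; issue MUL r1<-Mul1 | r0:8,r1:Mul1,r2:Add2,r3:-6,r4:2
c4: CDB Add2=18; issue ADD r3<-Add1 | r0:8,r1:Mul1,r2:18,r3:Add1,r4:2
c5: issue MUL r1<-Mul2 | r0:8,r1:Mul2,r2:18,r3:Add1,r4:2
c6: CDB Add1=12; stall | r0:8,r1:Mul2,r2:18,r3:12,r4:2
c7: stall | r0:8,r1:Mul2,r2:18,r3:12,r4:2
c8: CDB Mul1=16; issue MUL r3<-Mul1 | r0:8,r1:Mul2,r2:18,r3:Mul1,r4:2
c9: issue ADD r0<-Add1 | r0:Add1,r1:Mul2,r2:18,r3:Mul1,r4:2
c10: CDB Mul2=36; issue ADD r2<-Add2 | r0:Add1,r1:36,r2:Add2,r3:Mul1,r4:2
c11: issue SUB r0<-Add3 | r0:Add3,r1:36,r2:Add2,r3:Mul1,r4:2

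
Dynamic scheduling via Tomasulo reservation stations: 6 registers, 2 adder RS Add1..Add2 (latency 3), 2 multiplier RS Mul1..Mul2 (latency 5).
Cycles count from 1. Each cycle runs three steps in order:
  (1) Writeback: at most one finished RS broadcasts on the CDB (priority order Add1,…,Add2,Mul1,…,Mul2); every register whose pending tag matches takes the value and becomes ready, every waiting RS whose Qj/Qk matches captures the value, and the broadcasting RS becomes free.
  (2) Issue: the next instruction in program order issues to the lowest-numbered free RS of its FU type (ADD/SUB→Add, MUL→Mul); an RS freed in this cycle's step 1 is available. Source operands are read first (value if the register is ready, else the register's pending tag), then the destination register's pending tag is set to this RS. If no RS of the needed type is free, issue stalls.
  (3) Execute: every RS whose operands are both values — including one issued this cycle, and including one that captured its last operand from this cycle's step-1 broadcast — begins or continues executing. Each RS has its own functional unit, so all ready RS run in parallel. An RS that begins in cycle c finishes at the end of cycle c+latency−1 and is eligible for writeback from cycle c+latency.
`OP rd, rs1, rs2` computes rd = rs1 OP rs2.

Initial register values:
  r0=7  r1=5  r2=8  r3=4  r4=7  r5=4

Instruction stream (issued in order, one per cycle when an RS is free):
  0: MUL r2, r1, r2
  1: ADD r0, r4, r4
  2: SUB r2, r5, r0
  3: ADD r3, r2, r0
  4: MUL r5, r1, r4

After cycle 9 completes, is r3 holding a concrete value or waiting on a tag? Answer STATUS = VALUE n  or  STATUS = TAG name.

  c1: issue MUL r2<-Mul1  regs: r0:7,r1:5,r2:Mul1,r3:4,r4:7,r5:4
  c2: issue ADD r0<-Add1  regs: r0:Add1,r1:5,r2:Mul1,r3:4,r4:7,r5:4
  c3: issue SUB r2<-Add2  regs: r0:Add1,r1:5,r2:Add2,r3:4,r4:7,r5:4
  c4: stall  regs: r0:Add1,r1:5,r2:Add2,r3:4,r4:7,r5:4
  c5: CDB Add1=14; issue ADD r3<-Add1  regs: r0:14,r1:5,r2:Add2,r3:Add1,r4:7,r5:4
  c6: CDB Mul1=40; issue MUL r5<-Mul1  regs: r0:14,r1:5,r2:Add2,r3:Add1,r4:7,r5:Mul1
  c7: -  regs: r0:14,r1:5,r2:Add2,r3:Add1,r4:7,r5:Mul1
  c8: CDB Add2=-10  regs: r0:14,r1:5,r2:-10,r3:Add1,r4:7,r5:Mul1
  c9: -  regs: r0:14,r1:5,r2:-10,r3:Add1,r4:7,r5:Mul1

STATUS = TAG Add1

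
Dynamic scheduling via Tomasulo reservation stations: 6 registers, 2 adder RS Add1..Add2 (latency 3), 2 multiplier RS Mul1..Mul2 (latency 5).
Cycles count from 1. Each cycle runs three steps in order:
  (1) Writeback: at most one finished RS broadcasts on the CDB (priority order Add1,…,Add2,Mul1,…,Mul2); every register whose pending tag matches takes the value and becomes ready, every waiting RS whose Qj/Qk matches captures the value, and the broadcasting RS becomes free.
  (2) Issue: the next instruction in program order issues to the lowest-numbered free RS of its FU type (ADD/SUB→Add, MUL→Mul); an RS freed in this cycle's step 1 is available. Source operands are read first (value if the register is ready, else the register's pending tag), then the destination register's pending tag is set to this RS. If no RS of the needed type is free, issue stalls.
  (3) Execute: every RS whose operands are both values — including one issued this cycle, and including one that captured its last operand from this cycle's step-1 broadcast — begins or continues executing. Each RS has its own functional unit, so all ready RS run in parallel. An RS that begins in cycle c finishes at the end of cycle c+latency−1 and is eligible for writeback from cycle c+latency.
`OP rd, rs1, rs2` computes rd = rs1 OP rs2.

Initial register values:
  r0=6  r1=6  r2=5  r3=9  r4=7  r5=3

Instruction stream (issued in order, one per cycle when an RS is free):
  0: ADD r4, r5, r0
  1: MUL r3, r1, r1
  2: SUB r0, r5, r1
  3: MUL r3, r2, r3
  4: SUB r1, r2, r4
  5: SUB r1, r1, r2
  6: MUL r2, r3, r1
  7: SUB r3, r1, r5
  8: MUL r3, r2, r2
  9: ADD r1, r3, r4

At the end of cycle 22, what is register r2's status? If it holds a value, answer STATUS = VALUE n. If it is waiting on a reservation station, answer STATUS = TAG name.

STATUS = VALUE -1620

c1: issue ADD r4<-Add1 | r0:6,r1:6,r2:5,r3:9,r4:Add1,r5:3
c2: issue MUL r3<-Mul1 | r0:6,r1:6,r2:5,r3:Mul1,r4:Add1,r5:3
c3: issue SUB r0<-Add2 | r0:Add2,r1:6,r2:5,r3:Mul1,r4:Add1,r5:3
c4: CDB Add1=9; issue MUL r3<-Mul2 | r0:Add2,r1:6,r2:5,r3:Mul2,r4:9,r5:3
c5: issue SUB r1<-Add1 | r0:Add2,r1:Add1,r2:5,r3:Mul2,r4:9,r5:3
c6: CDB Add2=-3; issue SUB r1<-Add2 | r0:-3,r1:Add2,r2:5,r3:Mul2,r4:9,r5:3
c7: CDB Mul1=36; issue MUL r2<-Mul1 | r0:-3,r1:Add2,r2:Mul1,r3:Mul2,r4:9,r5:3
c8: CDB Add1=-4; issue SUB r3<-Add1 | r0:-3,r1:Add2,r2:Mul1,r3:Add1,r4:9,r5:3
c9: stall | r0:-3,r1:Add2,r2:Mul1,r3:Add1,r4:9,r5:3
c10: stall | r0:-3,r1:Add2,r2:Mul1,r3:Add1,r4:9,r5:3
c11: CDB Add2=-9; stall | r0:-3,r1:-9,r2:Mul1,r3:Add1,r4:9,r5:3
c12: CDB Mul2=180; issue MUL r3<-Mul2 | r0:-3,r1:-9,r2:Mul1,r3:Mul2,r4:9,r5:3
c13: issue ADD r1<-Add2 | r0:-3,r1:Add2,r2:Mul1,r3:Mul2,r4:9,r5:3
c14: CDB Add1=-12 | r0:-3,r1:Add2,r2:Mul1,r3:Mul2,r4:9,r5:3
c15: - | r0:-3,r1:Add2,r2:Mul1,r3:Mul2,r4:9,r5:3
c16: - | r0:-3,r1:Add2,r2:Mul1,r3:Mul2,r4:9,r5:3
c17: CDB Mul1=-1620 | r0:-3,r1:Add2,r2:-1620,r3:Mul2,r4:9,r5:3
c18: - | r0:-3,r1:Add2,r2:-1620,r3:Mul2,r4:9,r5:3
c19: - | r0:-3,r1:Add2,r2:-1620,r3:Mul2,r4:9,r5:3
c20: - | r0:-3,r1:Add2,r2:-1620,r3:Mul2,r4:9,r5:3
c21: - | r0:-3,r1:Add2,r2:-1620,r3:Mul2,r4:9,r5:3
c22: CDB Mul2=2624400 | r0:-3,r1:Add2,r2:-1620,r3:2624400,r4:9,r5:3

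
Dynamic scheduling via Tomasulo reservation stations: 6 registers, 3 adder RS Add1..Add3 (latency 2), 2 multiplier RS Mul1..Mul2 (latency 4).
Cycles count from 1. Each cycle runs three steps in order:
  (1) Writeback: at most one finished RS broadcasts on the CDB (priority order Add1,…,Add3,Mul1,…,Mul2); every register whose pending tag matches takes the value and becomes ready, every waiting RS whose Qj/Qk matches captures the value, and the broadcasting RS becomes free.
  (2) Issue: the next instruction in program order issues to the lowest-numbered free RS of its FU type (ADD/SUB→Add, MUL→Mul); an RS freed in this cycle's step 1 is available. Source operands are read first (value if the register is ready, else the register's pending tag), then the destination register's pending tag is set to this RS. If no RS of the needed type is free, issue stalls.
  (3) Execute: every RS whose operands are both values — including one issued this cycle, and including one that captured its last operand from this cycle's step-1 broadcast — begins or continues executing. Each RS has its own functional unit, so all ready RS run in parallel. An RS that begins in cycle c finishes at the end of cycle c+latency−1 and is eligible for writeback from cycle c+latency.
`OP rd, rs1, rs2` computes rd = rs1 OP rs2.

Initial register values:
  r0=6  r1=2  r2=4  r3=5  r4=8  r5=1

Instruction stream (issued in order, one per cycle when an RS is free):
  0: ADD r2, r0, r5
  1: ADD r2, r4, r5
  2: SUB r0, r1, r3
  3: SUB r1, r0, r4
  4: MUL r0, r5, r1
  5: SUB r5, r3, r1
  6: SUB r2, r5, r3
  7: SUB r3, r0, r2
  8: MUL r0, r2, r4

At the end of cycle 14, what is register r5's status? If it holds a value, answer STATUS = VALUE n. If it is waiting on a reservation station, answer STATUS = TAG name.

STATUS = VALUE 16

c1: issue ADD r2<-Add1 | r0:6,r1:2,r2:Add1,r3:5,r4:8,r5:1
c2: issue ADD r2<-Add2 | r0:6,r1:2,r2:Add2,r3:5,r4:8,r5:1
c3: CDB Add1=7; issue SUB r0<-Add1 | r0:Add1,r1:2,r2:Add2,r3:5,r4:8,r5:1
c4: CDB Add2=9; issue SUB r1<-Add2 | r0:Add1,r1:Add2,r2:9,r3:5,r4:8,r5:1
c5: CDB Add1=-3; issue MUL r0<-Mul1 | r0:Mul1,r1:Add2,r2:9,r3:5,r4:8,r5:1
c6: issue SUB r5<-Add1 | r0:Mul1,r1:Add2,r2:9,r3:5,r4:8,r5:Add1
c7: CDB Add2=-11; issue SUB r2<-Add2 | r0:Mul1,r1:-11,r2:Add2,r3:5,r4:8,r5:Add1
c8: issue SUB r3<-Add3 | r0:Mul1,r1:-11,r2:Add2,r3:Add3,r4:8,r5:Add1
c9: CDB Add1=16; issue MUL r0<-Mul2 | r0:Mul2,r1:-11,r2:Add2,r3:Add3,r4:8,r5:16
c10: - | r0:Mul2,r1:-11,r2:Add2,r3:Add3,r4:8,r5:16
c11: CDB Add2=11 | r0:Mul2,r1:-11,r2:11,r3:Add3,r4:8,r5:16
c12: CDB Mul1=-11 | r0:Mul2,r1:-11,r2:11,r3:Add3,r4:8,r5:16
c13: - | r0:Mul2,r1:-11,r2:11,r3:Add3,r4:8,r5:16
c14: CDB Add3=-22 | r0:Mul2,r1:-11,r2:11,r3:-22,r4:8,r5:16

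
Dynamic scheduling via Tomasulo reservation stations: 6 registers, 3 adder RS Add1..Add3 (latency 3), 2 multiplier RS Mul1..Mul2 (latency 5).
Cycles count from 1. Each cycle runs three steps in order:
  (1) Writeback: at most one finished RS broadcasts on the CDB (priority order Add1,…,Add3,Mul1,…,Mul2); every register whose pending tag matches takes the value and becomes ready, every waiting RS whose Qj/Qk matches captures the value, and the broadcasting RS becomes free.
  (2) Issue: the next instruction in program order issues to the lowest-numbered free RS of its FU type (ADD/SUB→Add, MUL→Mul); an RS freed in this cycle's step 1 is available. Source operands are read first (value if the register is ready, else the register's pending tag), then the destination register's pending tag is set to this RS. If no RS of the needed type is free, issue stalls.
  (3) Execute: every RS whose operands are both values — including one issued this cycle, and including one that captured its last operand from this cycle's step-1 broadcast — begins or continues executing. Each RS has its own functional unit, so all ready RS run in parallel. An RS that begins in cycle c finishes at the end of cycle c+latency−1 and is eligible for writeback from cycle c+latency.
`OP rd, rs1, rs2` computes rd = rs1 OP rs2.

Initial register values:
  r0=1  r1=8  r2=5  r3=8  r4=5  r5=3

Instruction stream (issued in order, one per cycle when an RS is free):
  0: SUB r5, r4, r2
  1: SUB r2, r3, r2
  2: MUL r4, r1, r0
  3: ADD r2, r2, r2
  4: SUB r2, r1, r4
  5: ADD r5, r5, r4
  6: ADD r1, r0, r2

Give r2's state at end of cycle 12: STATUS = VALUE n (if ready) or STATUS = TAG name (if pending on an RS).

STATUS = VALUE 0

c1: issue SUB r5<-Add1 | r0:1,r1:8,r2:5,r3:8,r4:5,r5:Add1
c2: issue SUB r2<-Add2 | r0:1,r1:8,r2:Add2,r3:8,r4:5,r5:Add1
c3: issue MUL r4<-Mul1 | r0:1,r1:8,r2:Add2,r3:8,r4:Mul1,r5:Add1
c4: CDB Add1=0; issue ADD r2<-Add1 | r0:1,r1:8,r2:Add1,r3:8,r4:Mul1,r5:0
c5: CDB Add2=3; issue SUB r2<-Add2 | r0:1,r1:8,r2:Add2,r3:8,r4:Mul1,r5:0
c6: issue ADD r5<-Add3 | r0:1,r1:8,r2:Add2,r3:8,r4:Mul1,r5:Add3
c7: stall | r0:1,r1:8,r2:Add2,r3:8,r4:Mul1,r5:Add3
c8: CDB Add1=6; issue ADD r1<-Add1 | r0:1,r1:Add1,r2:Add2,r3:8,r4:Mul1,r5:Add3
c9: CDB Mul1=8 | r0:1,r1:Add1,r2:Add2,r3:8,r4:8,r5:Add3
c10: - | r0:1,r1:Add1,r2:Add2,r3:8,r4:8,r5:Add3
c11: - | r0:1,r1:Add1,r2:Add2,r3:8,r4:8,r5:Add3
c12: CDB Add2=0 | r0:1,r1:Add1,r2:0,r3:8,r4:8,r5:Add3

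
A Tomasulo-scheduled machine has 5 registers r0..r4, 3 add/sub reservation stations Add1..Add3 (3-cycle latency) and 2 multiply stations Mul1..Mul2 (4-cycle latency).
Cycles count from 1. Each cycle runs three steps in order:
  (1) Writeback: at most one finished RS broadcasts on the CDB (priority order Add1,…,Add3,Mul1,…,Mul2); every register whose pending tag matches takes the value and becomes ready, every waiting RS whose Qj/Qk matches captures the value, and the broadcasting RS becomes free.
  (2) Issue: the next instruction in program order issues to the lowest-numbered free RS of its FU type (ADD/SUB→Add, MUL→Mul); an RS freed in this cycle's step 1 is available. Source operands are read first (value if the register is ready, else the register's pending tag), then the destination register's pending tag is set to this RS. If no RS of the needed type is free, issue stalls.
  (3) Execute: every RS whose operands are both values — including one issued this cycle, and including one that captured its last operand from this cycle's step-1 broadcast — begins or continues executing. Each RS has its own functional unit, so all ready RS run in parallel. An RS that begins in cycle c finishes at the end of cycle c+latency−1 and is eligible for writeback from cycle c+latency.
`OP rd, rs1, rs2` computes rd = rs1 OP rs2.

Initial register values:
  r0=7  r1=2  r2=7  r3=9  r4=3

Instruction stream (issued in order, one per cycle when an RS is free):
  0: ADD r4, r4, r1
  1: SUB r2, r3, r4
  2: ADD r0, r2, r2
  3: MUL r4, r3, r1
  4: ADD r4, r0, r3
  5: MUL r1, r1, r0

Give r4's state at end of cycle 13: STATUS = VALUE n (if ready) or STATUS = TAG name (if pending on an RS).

  c1: issue ADD r4<-Add1  regs: r0:7,r1:2,r2:7,r3:9,r4:Add1
  c2: issue SUB r2<-Add2  regs: r0:7,r1:2,r2:Add2,r3:9,r4:Add1
  c3: issue ADD r0<-Add3  regs: r0:Add3,r1:2,r2:Add2,r3:9,r4:Add1
  c4: CDB Add1=5; issue MUL r4<-Mul1  regs: r0:Add3,r1:2,r2:Add2,r3:9,r4:Mul1
  c5: issue ADD r4<-Add1  regs: r0:Add3,r1:2,r2:Add2,r3:9,r4:Add1
  c6: issue MUL r1<-Mul2  regs: r0:Add3,r1:Mul2,r2:Add2,r3:9,r4:Add1
  c7: CDB Add2=4  regs: r0:Add3,r1:Mul2,r2:4,r3:9,r4:Add1
  c8: CDB Mul1=18  regs: r0:Add3,r1:Mul2,r2:4,r3:9,r4:Add1
  c9: -  regs: r0:Add3,r1:Mul2,r2:4,r3:9,r4:Add1
  c10: CDB Add3=8  regs: r0:8,r1:Mul2,r2:4,r3:9,r4:Add1
  c11: -  regs: r0:8,r1:Mul2,r2:4,r3:9,r4:Add1
  c12: -  regs: r0:8,r1:Mul2,r2:4,r3:9,r4:Add1
  c13: CDB Add1=17  regs: r0:8,r1:Mul2,r2:4,r3:9,r4:17

STATUS = VALUE 17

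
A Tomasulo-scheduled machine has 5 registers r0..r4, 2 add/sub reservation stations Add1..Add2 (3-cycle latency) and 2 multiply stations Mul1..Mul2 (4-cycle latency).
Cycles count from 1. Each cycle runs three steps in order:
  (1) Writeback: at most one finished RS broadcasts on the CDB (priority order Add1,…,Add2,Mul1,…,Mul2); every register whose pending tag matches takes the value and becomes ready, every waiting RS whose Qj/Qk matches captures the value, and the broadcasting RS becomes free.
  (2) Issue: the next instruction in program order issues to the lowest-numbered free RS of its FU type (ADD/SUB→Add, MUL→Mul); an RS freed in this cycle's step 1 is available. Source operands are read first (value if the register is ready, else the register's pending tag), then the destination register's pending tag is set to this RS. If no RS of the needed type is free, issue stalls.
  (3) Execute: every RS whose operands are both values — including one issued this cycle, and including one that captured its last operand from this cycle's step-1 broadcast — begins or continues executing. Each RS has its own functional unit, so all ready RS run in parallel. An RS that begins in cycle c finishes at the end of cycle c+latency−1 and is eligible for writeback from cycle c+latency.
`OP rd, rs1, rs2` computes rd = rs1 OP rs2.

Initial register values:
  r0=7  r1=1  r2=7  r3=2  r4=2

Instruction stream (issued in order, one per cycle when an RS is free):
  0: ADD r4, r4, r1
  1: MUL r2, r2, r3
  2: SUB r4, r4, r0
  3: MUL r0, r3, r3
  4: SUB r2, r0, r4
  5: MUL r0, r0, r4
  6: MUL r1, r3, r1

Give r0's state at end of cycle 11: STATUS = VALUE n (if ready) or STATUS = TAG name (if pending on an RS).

STATUS = TAG Mul1

  c1: issue ADD r4<-Add1  regs: r0:7,r1:1,r2:7,r3:2,r4:Add1
  c2: issue MUL r2<-Mul1  regs: r0:7,r1:1,r2:Mul1,r3:2,r4:Add1
  c3: issue SUB r4<-Add2  regs: r0:7,r1:1,r2:Mul1,r3:2,r4:Add2
  c4: CDB Add1=3; issue MUL r0<-Mul2  regs: r0:Mul2,r1:1,r2:Mul1,r3:2,r4:Add2
  c5: issue SUB r2<-Add1  regs: r0:Mul2,r1:1,r2:Add1,r3:2,r4:Add2
  c6: CDB Mul1=14; issue MUL r0<-Mul1  regs: r0:Mul1,r1:1,r2:Add1,r3:2,r4:Add2
  c7: CDB Add2=-4; stall  regs: r0:Mul1,r1:1,r2:Add1,r3:2,r4:-4
  c8: CDB Mul2=4; issue MUL r1<-Mul2  regs: r0:Mul1,r1:Mul2,r2:Add1,r3:2,r4:-4
  c9: -  regs: r0:Mul1,r1:Mul2,r2:Add1,r3:2,r4:-4
  c10: -  regs: r0:Mul1,r1:Mul2,r2:Add1,r3:2,r4:-4
  c11: CDB Add1=8  regs: r0:Mul1,r1:Mul2,r2:8,r3:2,r4:-4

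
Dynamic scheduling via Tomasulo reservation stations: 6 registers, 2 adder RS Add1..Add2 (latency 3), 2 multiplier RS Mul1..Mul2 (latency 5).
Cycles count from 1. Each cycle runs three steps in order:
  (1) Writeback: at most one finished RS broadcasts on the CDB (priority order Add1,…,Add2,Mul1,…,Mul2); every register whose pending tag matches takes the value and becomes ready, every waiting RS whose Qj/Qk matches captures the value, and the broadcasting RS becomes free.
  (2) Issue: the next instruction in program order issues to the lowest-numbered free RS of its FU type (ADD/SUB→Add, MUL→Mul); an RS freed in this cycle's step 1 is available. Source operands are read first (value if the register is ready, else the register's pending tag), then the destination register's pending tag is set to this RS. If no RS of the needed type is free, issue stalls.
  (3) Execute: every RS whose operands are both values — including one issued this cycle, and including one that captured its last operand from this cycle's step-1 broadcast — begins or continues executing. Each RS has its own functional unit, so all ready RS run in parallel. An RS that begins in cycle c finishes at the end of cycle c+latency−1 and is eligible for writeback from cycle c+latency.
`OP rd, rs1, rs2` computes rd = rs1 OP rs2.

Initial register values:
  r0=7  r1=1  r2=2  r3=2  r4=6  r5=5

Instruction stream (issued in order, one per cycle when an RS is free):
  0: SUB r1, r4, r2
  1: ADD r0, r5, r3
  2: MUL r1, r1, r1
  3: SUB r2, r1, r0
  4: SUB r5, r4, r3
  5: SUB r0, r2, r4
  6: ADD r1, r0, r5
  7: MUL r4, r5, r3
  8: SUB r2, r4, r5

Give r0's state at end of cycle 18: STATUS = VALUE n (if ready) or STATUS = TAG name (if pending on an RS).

  c1: issue SUB r1<-Add1  regs: r0:7,r1:Add1,r2:2,r3:2,r4:6,r5:5
  c2: issue ADD r0<-Add2  regs: r0:Add2,r1:Add1,r2:2,r3:2,r4:6,r5:5
  c3: issue MUL r1<-Mul1  regs: r0:Add2,r1:Mul1,r2:2,r3:2,r4:6,r5:5
  c4: CDB Add1=4; issue SUB r2<-Add1  regs: r0:Add2,r1:Mul1,r2:Add1,r3:2,r4:6,r5:5
  c5: CDB Add2=7; issue SUB r5<-Add2  regs: r0:7,r1:Mul1,r2:Add1,r3:2,r4:6,r5:Add2
  c6: stall  regs: r0:7,r1:Mul1,r2:Add1,r3:2,r4:6,r5:Add2
  c7: stall  regs: r0:7,r1:Mul1,r2:Add1,r3:2,r4:6,r5:Add2
  c8: CDB Add2=4; issue SUB r0<-Add2  regs: r0:Add2,r1:Mul1,r2:Add1,r3:2,r4:6,r5:4
  c9: CDB Mul1=16; stall  regs: r0:Add2,r1:16,r2:Add1,r3:2,r4:6,r5:4
  c10: stall  regs: r0:Add2,r1:16,r2:Add1,r3:2,r4:6,r5:4
  c11: stall  regs: r0:Add2,r1:16,r2:Add1,r3:2,r4:6,r5:4
  c12: CDB Add1=9; issue ADD r1<-Add1  regs: r0:Add2,r1:Add1,r2:9,r3:2,r4:6,r5:4
  c13: issue MUL r4<-Mul1  regs: r0:Add2,r1:Add1,r2:9,r3:2,r4:Mul1,r5:4
  c14: stall  regs: r0:Add2,r1:Add1,r2:9,r3:2,r4:Mul1,r5:4
  c15: CDB Add2=3; issue SUB r2<-Add2  regs: r0:3,r1:Add1,r2:Add2,r3:2,r4:Mul1,r5:4
  c16: -  regs: r0:3,r1:Add1,r2:Add2,r3:2,r4:Mul1,r5:4
  c17: -  regs: r0:3,r1:Add1,r2:Add2,r3:2,r4:Mul1,r5:4
  c18: CDB Add1=7  regs: r0:3,r1:7,r2:Add2,r3:2,r4:Mul1,r5:4

STATUS = VALUE 3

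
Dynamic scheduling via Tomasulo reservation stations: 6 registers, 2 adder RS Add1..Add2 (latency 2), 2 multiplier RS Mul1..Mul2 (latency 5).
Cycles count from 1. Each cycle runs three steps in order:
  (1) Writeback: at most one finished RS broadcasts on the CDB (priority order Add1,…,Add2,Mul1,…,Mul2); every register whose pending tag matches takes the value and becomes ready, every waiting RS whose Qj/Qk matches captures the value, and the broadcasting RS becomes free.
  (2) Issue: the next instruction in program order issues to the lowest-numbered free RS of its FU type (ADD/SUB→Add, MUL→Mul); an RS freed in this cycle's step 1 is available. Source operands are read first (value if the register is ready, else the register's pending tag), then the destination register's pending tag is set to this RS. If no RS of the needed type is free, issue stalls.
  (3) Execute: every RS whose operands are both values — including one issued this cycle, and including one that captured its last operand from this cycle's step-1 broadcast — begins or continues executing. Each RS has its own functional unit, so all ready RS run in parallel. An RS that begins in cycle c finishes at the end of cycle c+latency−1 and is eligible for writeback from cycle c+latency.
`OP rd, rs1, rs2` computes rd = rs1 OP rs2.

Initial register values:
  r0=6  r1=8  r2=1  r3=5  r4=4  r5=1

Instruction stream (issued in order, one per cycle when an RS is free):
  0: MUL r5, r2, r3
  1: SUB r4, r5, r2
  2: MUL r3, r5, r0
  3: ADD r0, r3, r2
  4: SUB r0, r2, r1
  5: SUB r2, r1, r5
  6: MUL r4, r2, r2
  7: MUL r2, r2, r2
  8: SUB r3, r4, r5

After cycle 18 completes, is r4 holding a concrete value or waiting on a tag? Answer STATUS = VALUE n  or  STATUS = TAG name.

STATUS = VALUE 9

c1: issue MUL r5<-Mul1 | r0:6,r1:8,r2:1,r3:5,r4:4,r5:Mul1
c2: issue SUB r4<-Add1 | r0:6,r1:8,r2:1,r3:5,r4:Add1,r5:Mul1
c3: issue MUL r3<-Mul2 | r0:6,r1:8,r2:1,r3:Mul2,r4:Add1,r5:Mul1
c4: issue ADD r0<-Add2 | r0:Add2,r1:8,r2:1,r3:Mul2,r4:Add1,r5:Mul1
c5: stall | r0:Add2,r1:8,r2:1,r3:Mul2,r4:Add1,r5:Mul1
c6: CDB Mul1=5; stall | r0:Add2,r1:8,r2:1,r3:Mul2,r4:Add1,r5:5
c7: stall | r0:Add2,r1:8,r2:1,r3:Mul2,r4:Add1,r5:5
c8: CDB Add1=4; issue SUB r0<-Add1 | r0:Add1,r1:8,r2:1,r3:Mul2,r4:4,r5:5
c9: stall | r0:Add1,r1:8,r2:1,r3:Mul2,r4:4,r5:5
c10: CDB Add1=-7; issue SUB r2<-Add1 | r0:-7,r1:8,r2:Add1,r3:Mul2,r4:4,r5:5
c11: CDB Mul2=30; issue MUL r4<-Mul1 | r0:-7,r1:8,r2:Add1,r3:30,r4:Mul1,r5:5
c12: CDB Add1=3; issue MUL r2<-Mul2 | r0:-7,r1:8,r2:Mul2,r3:30,r4:Mul1,r5:5
c13: CDB Add2=31; issue SUB r3<-Add1 | r0:-7,r1:8,r2:Mul2,r3:Add1,r4:Mul1,r5:5
c14: - | r0:-7,r1:8,r2:Mul2,r3:Add1,r4:Mul1,r5:5
c15: - | r0:-7,r1:8,r2:Mul2,r3:Add1,r4:Mul1,r5:5
c16: - | r0:-7,r1:8,r2:Mul2,r3:Add1,r4:Mul1,r5:5
c17: CDB Mul1=9 | r0:-7,r1:8,r2:Mul2,r3:Add1,r4:9,r5:5
c18: CDB Mul2=9 | r0:-7,r1:8,r2:9,r3:Add1,r4:9,r5:5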